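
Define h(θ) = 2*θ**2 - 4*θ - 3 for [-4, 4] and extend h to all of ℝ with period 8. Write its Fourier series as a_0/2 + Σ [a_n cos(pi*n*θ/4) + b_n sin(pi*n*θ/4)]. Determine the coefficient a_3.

-128/(9*pi**2)

a_3 = 1/4 ∫_{-4}^{4} h(θ) cos(3*pi*θ/4) dθ.
Integrating by parts twice (tabular method), an antiderivative of (2*θ**2 - 4*θ - 3) cos(3*pi*θ/4) is 8*θ**2*sin(3*pi*θ/4)/(3*pi) - 16*θ*sin(3*pi*θ/4)/(3*pi) + 64*θ*cos(3*pi*θ/4)/(9*pi**2) - 4*sin(3*pi*θ/4)/pi - 256*sin(3*pi*θ/4)/(27*pi**3) - 64*cos(3*pi*θ/4)/(9*pi**2); evaluating from -4 to 4: ∫_{-4}^{4} (2*θ**2 - 4*θ - 3) cos(3*pi*θ/4) dθ = (-64/(3*pi**2)) - (320/(9*pi**2)) = -512/(9*pi**2).
Hence a_3 = (1/4)·(-512/(9*pi**2)) = -128/(9*pi**2).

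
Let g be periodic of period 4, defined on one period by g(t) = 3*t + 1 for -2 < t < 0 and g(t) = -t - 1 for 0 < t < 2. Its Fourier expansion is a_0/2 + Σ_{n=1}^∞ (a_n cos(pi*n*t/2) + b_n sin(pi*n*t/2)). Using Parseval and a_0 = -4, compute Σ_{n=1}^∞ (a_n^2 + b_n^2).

Parseval: a_0^2/2 + Σ_{n≥1} (a_n^2+b_n^2) = 1/2 ∫_{-2}^{2} g(t)^2 dt = 34/3.
Subtract a_0^2/2 = 8: Σ (a_n^2+b_n^2) = 10/3.

10/3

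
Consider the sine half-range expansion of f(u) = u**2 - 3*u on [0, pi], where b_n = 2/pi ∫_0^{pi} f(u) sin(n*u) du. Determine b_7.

b_7 = 2/pi ∫_0^{pi} (u**2 - 3*u) sin(7*u) du.
Integrating by parts twice (tabular method), an antiderivative of (u**2 - 3*u) sin(7*u) is -u**2*cos(7*u)/7 + 2*u*sin(7*u)/49 + 3*u*cos(7*u)/7 - 3*sin(7*u)/49 + 2*cos(7*u)/343; evaluating from 0 to pi: ∫_{0}^{pi} (u**2 - 3*u) sin(7*u) du = (-3*pi/7 - 2/343 + pi**2/7) - (2/343) = -3*pi/7 - 4/343 + pi**2/7.
Hence b_7 = (2/pi)·(-3*pi/7 - 4/343 + pi**2/7) = 2*(-147*pi - 4 + 49*pi**2)/(343*pi).

2*(-147*pi - 4 + 49*pi**2)/(343*pi)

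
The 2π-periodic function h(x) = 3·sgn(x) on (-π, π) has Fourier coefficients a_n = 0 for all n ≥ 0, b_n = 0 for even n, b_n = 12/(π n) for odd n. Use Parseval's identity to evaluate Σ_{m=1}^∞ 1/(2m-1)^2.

Parseval: Σ b_n^2 = (1/π) ∫_{-π}^{π} h(x)^2 dx = 18.
Only odd n contribute, with b_n^2 = 144/(π^2 n^2), so Σ_{m≥1} 1/(2m-1)^2 = π^2·(18)/144 = pi**2/8.

pi**2/8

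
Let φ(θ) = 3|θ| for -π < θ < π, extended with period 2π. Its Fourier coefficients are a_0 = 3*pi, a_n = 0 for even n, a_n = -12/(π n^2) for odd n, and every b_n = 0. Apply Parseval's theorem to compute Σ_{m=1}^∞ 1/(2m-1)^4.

Parseval: a_0^2/2 + Σ a_n^2 = (1/π) ∫_{-π}^{π} φ(θ)^2 dθ = 6*pi**2.
Subtract a_0^2/2 = 9*pi**2/2: Σ a_n^2 = 3*pi**2/2.
Only odd n contribute, with a_n^2 = 144/(π^2 n^4), so Σ_{m≥1} 1/(2m-1)^4 = π^2·(3*pi**2/2)/144 = pi**4/96.

pi**4/96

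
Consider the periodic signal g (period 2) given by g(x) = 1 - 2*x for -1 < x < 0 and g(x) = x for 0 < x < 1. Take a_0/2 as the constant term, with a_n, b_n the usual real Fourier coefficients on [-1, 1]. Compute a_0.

5/2

a_0 = ∫_{-1}^{1} g(x) dx = 5/2.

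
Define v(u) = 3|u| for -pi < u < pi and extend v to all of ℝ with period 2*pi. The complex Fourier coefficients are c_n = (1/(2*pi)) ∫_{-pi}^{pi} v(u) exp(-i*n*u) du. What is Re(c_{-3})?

Since v is real-valued, Re(c_{-3}) = (1/(2*pi)) ∫_{-pi}^{pi} v(u) cos(-3*u) du = a_{3}/2.
v is even and cos(-3*u) is even, so the integrand is even: ∫_{-pi}^{pi} v(u) cos(-3*u) du = 2∫_0^{pi} v(u) cos(-3*u) du.
Integrating by parts (boundary term plus one more integral), an antiderivative of (3*u) cos(-3*u) is u*sin(3*u) + cos(3*u)/3; evaluating from 0 to pi: ∫_{0}^{pi} (3*u) cos(-3*u) du = (-1/3) - (1/3) = -2/3.
So ∫_{-pi}^{pi} v(u) cos(-3*u) du = -4/3.
Hence Re(c_{-3}) = (1/(2*pi))·(-4/3) = -2/(3*pi).

-2/(3*pi)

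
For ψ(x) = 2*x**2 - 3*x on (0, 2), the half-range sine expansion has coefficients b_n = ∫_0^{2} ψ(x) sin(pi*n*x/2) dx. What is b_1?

-64/pi**3 + 4/pi

b_1 = ∫_0^{2} (2*x**2 - 3*x) sin(pi*x/2) dx.
Integrating by parts twice (tabular method), an antiderivative of (2*x**2 - 3*x) sin(pi*x/2) is -4*x**2*cos(pi*x/2)/pi + 16*x*sin(pi*x/2)/pi**2 + 6*x*cos(pi*x/2)/pi - 12*sin(pi*x/2)/pi**2 + 32*cos(pi*x/2)/pi**3; evaluating from 0 to 2: ∫_{0}^{2} (2*x**2 - 3*x) sin(pi*x/2) dx = (-32/pi**3 + 4/pi) - (32/pi**3) = -64/pi**3 + 4/pi.
Hence b_1 = -64/pi**3 + 4/pi.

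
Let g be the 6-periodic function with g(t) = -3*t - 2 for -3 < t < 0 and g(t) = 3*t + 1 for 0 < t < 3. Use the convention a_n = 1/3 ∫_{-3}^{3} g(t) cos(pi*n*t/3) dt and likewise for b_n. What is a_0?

8

a_0 = 1/3 ∫_{-3}^{3} g(t) dt = 1/3 · (24) = 8.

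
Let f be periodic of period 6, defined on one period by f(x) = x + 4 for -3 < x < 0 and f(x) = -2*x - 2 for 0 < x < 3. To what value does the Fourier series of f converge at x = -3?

At x = -3 the one-sided limits are f(-3^-) = -8 and f(-3^+) = 1.
By Dirichlet's theorem the series converges to their average, [(-8) + (1)]/2 = -7/2.

-7/2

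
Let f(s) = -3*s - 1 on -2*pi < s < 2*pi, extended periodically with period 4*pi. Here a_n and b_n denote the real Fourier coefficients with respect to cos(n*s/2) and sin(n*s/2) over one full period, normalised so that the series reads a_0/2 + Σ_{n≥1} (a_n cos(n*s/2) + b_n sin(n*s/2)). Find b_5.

b_5 = (1/(2*pi)) ∫_{-2*pi}^{2*pi} f(s) sin(5*s/2) ds.
Integrating by parts (boundary term plus one more integral), an antiderivative of (-3*s - 1) sin(5*s/2) is 6*s*cos(5*s/2)/5 - 12*sin(5*s/2)/25 + 2*cos(5*s/2)/5; evaluating from -2*pi to 2*pi: ∫_{-2*pi}^{2*pi} (-3*s - 1) sin(5*s/2) ds = (-12*pi/5 - 2/5) - (-2/5 + 12*pi/5) = -24*pi/5.
Hence b_5 = (1/(2*pi))·(-24*pi/5) = -12/5.

-12/5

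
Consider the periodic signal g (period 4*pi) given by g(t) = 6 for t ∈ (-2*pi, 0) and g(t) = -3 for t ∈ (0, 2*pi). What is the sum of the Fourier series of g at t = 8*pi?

3/2

t = 8*pi differs from t = 0 by 2 full period(s), and the series is 4*pi-periodic.
At t = 0 the one-sided limits are g(0^-) = 6 and g(0^+) = -3.
By Dirichlet's theorem the series converges to their average, [(6) + (-3)]/2 = 3/2.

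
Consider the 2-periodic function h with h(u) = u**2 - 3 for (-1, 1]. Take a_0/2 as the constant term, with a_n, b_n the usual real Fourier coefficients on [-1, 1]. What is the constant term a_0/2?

a_0 = ∫_{-1}^{1} h(u) du = -16/3.
So the constant term a_0/2 = -8/3.

-8/3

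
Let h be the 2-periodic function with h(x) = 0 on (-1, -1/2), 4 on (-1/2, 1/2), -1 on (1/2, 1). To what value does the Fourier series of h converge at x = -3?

-1/2

x = -3 differs from x = -1 by -1 full period(s), and the series is 2-periodic.
At x = -1 the one-sided limits are h(-1^-) = -1 and h(-1^+) = 0.
By Dirichlet's theorem the series converges to their average, [(-1) + (0)]/2 = -1/2.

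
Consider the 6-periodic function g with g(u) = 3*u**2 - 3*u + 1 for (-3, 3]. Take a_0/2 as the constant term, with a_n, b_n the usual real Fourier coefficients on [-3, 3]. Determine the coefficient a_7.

a_7 = 1/3 ∫_{-3}^{3} g(u) cos(7*pi*u/3) du.
Integrating by parts twice (tabular method), an antiderivative of (3*u**2 - 3*u + 1) cos(7*pi*u/3) is 9*u**2*sin(7*pi*u/3)/(7*pi) - 9*u*sin(7*pi*u/3)/(7*pi) + 54*u*cos(7*pi*u/3)/(49*pi**2) - 162*sin(7*pi*u/3)/(343*pi**3) + 3*sin(7*pi*u/3)/(7*pi) - 27*cos(7*pi*u/3)/(49*pi**2); evaluating from -3 to 3: ∫_{-3}^{3} (3*u**2 - 3*u + 1) cos(7*pi*u/3) du = (-135/(49*pi**2)) - (27/(7*pi**2)) = -324/(49*pi**2).
Hence a_7 = (1/3)·(-324/(49*pi**2)) = -108/(49*pi**2).

-108/(49*pi**2)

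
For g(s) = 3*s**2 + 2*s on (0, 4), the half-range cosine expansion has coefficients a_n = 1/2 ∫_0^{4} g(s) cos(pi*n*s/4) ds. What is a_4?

a_4 = 1/2 ∫_0^{4} (3*s**2 + 2*s) cos(pi*s) ds.
Integrating by parts twice (tabular method), an antiderivative of (3*s**2 + 2*s) cos(pi*s) is 3*s**2*sin(pi*s)/pi + 2*s*sin(pi*s)/pi + 6*s*cos(pi*s)/pi**2 - 6*sin(pi*s)/pi**3 + 2*cos(pi*s)/pi**2; evaluating from 0 to 4: ∫_{0}^{4} (3*s**2 + 2*s) cos(pi*s) ds = (26/pi**2) - (2/pi**2) = 24/pi**2.
Hence a_4 = (1/2)·(24/pi**2) = 12/pi**2.

12/pi**2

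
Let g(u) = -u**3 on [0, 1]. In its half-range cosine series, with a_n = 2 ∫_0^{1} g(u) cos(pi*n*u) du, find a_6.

-1/(6*pi**2)

a_6 = 2 ∫_0^{1} (-u**3) cos(6*pi*u) du.
Integrating by parts three times (tabular method), an antiderivative of (-u**3) cos(6*pi*u) is -u**3*sin(6*pi*u)/(6*pi) - u**2*cos(6*pi*u)/(12*pi**2) + u*sin(6*pi*u)/(36*pi**3) + cos(6*pi*u)/(216*pi**4); evaluating from 0 to 1: ∫_{0}^{1} (-u**3) cos(6*pi*u) du = ((1 - 18*pi**2)/(216*pi**4)) - (1/(216*pi**4)) = -1/(12*pi**2).
Hence a_6 = 2·(-1/(12*pi**2)) = -1/(6*pi**2).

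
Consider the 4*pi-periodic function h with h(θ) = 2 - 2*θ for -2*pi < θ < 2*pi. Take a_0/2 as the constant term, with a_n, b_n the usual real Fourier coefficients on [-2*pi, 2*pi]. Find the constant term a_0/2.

a_0 = (1/(2*pi)) ∫_{-2*pi}^{2*pi} h(θ) dθ = (1/(2*pi)) · (8*pi) = 4.
So the constant term a_0/2 = 2.

2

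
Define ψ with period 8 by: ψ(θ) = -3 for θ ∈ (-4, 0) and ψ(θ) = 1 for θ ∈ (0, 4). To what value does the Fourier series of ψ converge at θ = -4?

-1

θ = -4 differs from θ = 4 by -1 full period(s), and the series is 8-periodic.
At θ = 4 the one-sided limits are ψ(4^-) = 1 and ψ(4^+) = -3.
By Dirichlet's theorem the series converges to their average, [(1) + (-3)]/2 = -1.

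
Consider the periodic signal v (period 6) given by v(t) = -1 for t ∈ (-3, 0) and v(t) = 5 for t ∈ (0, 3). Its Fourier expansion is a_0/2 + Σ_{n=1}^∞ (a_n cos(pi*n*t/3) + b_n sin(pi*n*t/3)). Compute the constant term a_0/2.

2

a_0 = 1/3 ∫_{-3}^{3} v(t) dt = 1/3 · (12) = 4.
So the constant term a_0/2 = 2.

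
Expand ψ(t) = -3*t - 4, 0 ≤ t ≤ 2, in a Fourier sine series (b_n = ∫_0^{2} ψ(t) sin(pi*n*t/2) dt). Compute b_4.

3/pi

b_4 = ∫_0^{2} (-3*t - 4) sin(2*pi*t) dt.
Integrating by parts (boundary term plus one more integral), an antiderivative of (-3*t - 4) sin(2*pi*t) is 3*t*cos(2*pi*t)/(2*pi) - 3*sin(2*pi*t)/(4*pi**2) + 2*cos(2*pi*t)/pi; evaluating from 0 to 2: ∫_{0}^{2} (-3*t - 4) sin(2*pi*t) dt = (5/pi) - (2/pi) = 3/pi.
Hence b_4 = 3/pi.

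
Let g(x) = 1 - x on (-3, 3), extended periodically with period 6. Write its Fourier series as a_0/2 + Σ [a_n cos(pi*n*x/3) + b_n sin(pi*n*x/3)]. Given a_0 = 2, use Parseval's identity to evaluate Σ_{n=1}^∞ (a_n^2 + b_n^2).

Parseval: a_0^2/2 + Σ_{n≥1} (a_n^2+b_n^2) = 1/3 ∫_{-3}^{3} g(x)^2 dx = 8.
Subtract a_0^2/2 = 2: Σ (a_n^2+b_n^2) = 6.

6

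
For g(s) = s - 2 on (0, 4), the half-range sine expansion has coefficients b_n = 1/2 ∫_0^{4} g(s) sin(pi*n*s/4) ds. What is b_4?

-2/pi

b_4 = 1/2 ∫_0^{4} (s - 2) sin(pi*s) ds.
Integrating by parts (boundary term plus one more integral), an antiderivative of (s - 2) sin(pi*s) is -s*cos(pi*s)/pi + sin(pi*s)/pi**2 + 2*cos(pi*s)/pi; evaluating from 0 to 4: ∫_{0}^{4} (s - 2) sin(pi*s) ds = (-2/pi) - (2/pi) = -4/pi.
Hence b_4 = (1/2)·(-4/pi) = -2/pi.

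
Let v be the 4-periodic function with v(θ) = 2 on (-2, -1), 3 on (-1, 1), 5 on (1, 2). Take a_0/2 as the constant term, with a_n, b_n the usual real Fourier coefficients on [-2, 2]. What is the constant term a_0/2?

13/4

a_0 = 1/2 ∫_{-2}^{2} v(θ) dθ = 1/2 · (13) = 13/2.
So the constant term a_0/2 = 13/4.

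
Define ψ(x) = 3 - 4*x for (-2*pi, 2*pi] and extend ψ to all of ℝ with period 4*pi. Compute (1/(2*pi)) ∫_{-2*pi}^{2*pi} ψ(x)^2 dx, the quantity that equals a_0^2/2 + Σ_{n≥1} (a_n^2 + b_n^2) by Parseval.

18 + 128*pi**2/3

(1/(2*pi)) ∫_{-2*pi}^{2*pi} ψ(x)^2 dx = (1/(2*pi)) · (36*pi + 256*pi**3/3) = 18 + 128*pi**2/3.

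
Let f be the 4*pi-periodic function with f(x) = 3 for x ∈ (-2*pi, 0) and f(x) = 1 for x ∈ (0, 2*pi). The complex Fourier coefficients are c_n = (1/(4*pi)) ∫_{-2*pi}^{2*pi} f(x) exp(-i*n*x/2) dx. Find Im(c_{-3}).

Since f is real-valued, Im(c_{-3}) = -(1/(4*pi)) ∫_{-2*pi}^{2*pi} f(x) sin(-3*x/2) dx = b_{3}/2.
Split the integral at the breakpoints.
Directly, an antiderivative of (3) sin(-3*x/2) is 2*cos(3*x/2); evaluating from -2*pi to 0: ∫_{-2*pi}^{0} (3) sin(-3*x/2) dx = (2) - (-2) = 4.
Directly, an antiderivative of (1) sin(-3*x/2) is 2*cos(3*x/2)/3; evaluating from 0 to 2*pi: ∫_{0}^{2*pi} (1) sin(-3*x/2) dx = (-2/3) - (2/3) = -4/3.
So ∫_{-2*pi}^{2*pi} f(x) sin(-3*x/2) dx = 8/3.
Hence Im(c_{-3}) = (-1/(4*pi))·(8/3) = -2/(3*pi).

-2/(3*pi)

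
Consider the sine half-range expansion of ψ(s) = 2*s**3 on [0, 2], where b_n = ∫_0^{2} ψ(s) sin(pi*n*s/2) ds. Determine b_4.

-8/pi + 3/pi**3

b_4 = ∫_0^{2} (2*s**3) sin(2*pi*s) ds.
Integrating by parts three times (tabular method), an antiderivative of (2*s**3) sin(2*pi*s) is -s**3*cos(2*pi*s)/pi + 3*s**2*sin(2*pi*s)/(2*pi**2) + 3*s*cos(2*pi*s)/(2*pi**3) - 3*sin(2*pi*s)/(4*pi**4); evaluating from 0 to 2: ∫_{0}^{2} (2*s**3) sin(2*pi*s) ds = (-8/pi + 3/pi**3) - (0) = -8/pi + 3/pi**3.
Hence b_4 = -8/pi + 3/pi**3.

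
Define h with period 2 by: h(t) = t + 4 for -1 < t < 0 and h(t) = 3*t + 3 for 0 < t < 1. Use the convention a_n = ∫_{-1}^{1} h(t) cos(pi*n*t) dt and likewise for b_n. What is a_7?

a_7 = ∫_{-1}^{1} h(t) cos(7*pi*t) dt.
Split the integral at the breakpoints.
Integrating by parts (boundary term plus one more integral), an antiderivative of (t + 4) cos(7*pi*t) is t*sin(7*pi*t)/(7*pi) + 4*sin(7*pi*t)/(7*pi) + cos(7*pi*t)/(49*pi**2); evaluating from -1 to 0: ∫_{-1}^{0} (t + 4) cos(7*pi*t) dt = (1/(49*pi**2)) - (-1/(49*pi**2)) = 2/(49*pi**2).
Integrating by parts (boundary term plus one more integral), an antiderivative of (3*t + 3) cos(7*pi*t) is 3*t*sin(7*pi*t)/(7*pi) + 3*sin(7*pi*t)/(7*pi) + 3*cos(7*pi*t)/(49*pi**2); evaluating from 0 to 1: ∫_{0}^{1} (3*t + 3) cos(7*pi*t) dt = (-3/(49*pi**2)) - (3/(49*pi**2)) = -6/(49*pi**2).
Summing the pieces gives a_7 = -4/(49*pi**2).

-4/(49*pi**2)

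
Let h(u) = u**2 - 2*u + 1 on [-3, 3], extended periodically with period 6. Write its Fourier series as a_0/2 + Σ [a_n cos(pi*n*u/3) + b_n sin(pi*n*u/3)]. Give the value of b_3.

-4/pi

b_3 = 1/3 ∫_{-3}^{3} h(u) sin(pi*u) du.
Integrating by parts twice (tabular method), an antiderivative of (u**2 - 2*u + 1) sin(pi*u) is -u**2*cos(pi*u)/pi + 2*u*sin(pi*u)/pi**2 + 2*u*cos(pi*u)/pi - 2*sin(pi*u)/pi**2 - cos(pi*u)/pi + 2*cos(pi*u)/pi**3; evaluating from -3 to 3: ∫_{-3}^{3} (u**2 - 2*u + 1) sin(pi*u) du = (-2/pi**3 + 4/pi) - (-2/pi**3 + 16/pi) = -12/pi.
Hence b_3 = (1/3)·(-12/pi) = -4/pi.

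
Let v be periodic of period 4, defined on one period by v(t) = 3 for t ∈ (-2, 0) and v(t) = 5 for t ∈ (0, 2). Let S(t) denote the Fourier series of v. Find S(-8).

4

t = -8 differs from t = 0 by -2 full period(s), and the series is 4-periodic.
At t = 0 the one-sided limits are v(0^-) = 3 and v(0^+) = 5.
By Dirichlet's theorem the series converges to their average, [(3) + (5)]/2 = 4.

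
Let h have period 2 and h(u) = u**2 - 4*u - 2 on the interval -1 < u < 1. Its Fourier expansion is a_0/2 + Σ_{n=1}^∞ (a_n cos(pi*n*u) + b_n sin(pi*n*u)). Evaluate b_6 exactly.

b_6 = ∫_{-1}^{1} h(u) sin(6*pi*u) du.
Integrating by parts twice (tabular method), an antiderivative of (u**2 - 4*u - 2) sin(6*pi*u) is -u**2*cos(6*pi*u)/(6*pi) + u*sin(6*pi*u)/(18*pi**2) + 2*u*cos(6*pi*u)/(3*pi) - sin(6*pi*u)/(9*pi**2) + cos(6*pi*u)/(108*pi**3) + cos(6*pi*u)/(3*pi); evaluating from -1 to 1: ∫_{-1}^{1} (u**2 - 4*u - 2) sin(6*pi*u) du = ((1 + 90*pi**2)/(108*pi**3)) - ((1 - 54*pi**2)/(108*pi**3)) = 4/(3*pi).
Hence b_6 = 4/(3*pi).

4/(3*pi)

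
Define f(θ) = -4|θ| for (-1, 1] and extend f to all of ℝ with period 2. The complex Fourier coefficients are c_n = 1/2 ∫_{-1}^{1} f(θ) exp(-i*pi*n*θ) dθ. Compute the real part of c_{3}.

Since f is real-valued, Re(c_{3}) = 1/2 ∫_{-1}^{1} f(θ) cos(3*pi*θ) dθ = a_{3}/2.
f is even and cos(3*pi*θ) is even, so the integrand is even: ∫_{-1}^{1} f(θ) cos(3*pi*θ) dθ = 2∫_0^{1} f(θ) cos(3*pi*θ) dθ.
Integrating by parts (boundary term plus one more integral), an antiderivative of (-4*θ) cos(3*pi*θ) is -4*θ*sin(3*pi*θ)/(3*pi) - 4*cos(3*pi*θ)/(9*pi**2); evaluating from 0 to 1: ∫_{0}^{1} (-4*θ) cos(3*pi*θ) dθ = (4/(9*pi**2)) - (-4/(9*pi**2)) = 8/(9*pi**2).
So ∫_{-1}^{1} f(θ) cos(3*pi*θ) dθ = 16/(9*pi**2).
Hence Re(c_{3}) = (1/2)·(16/(9*pi**2)) = 8/(9*pi**2).

8/(9*pi**2)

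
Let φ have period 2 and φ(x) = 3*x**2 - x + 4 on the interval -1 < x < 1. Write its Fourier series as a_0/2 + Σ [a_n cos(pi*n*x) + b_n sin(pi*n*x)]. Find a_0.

a_0 = ∫_{-1}^{1} φ(x) dx = 10.

10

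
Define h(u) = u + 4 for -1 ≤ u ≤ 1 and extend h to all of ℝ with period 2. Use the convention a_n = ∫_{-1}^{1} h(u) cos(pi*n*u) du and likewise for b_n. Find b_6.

-1/(3*pi)

b_6 = ∫_{-1}^{1} h(u) sin(6*pi*u) du.
Integrating by parts (boundary term plus one more integral), an antiderivative of (u + 4) sin(6*pi*u) is -u*cos(6*pi*u)/(6*pi) + sin(6*pi*u)/(36*pi**2) - 2*cos(6*pi*u)/(3*pi); evaluating from -1 to 1: ∫_{-1}^{1} (u + 4) sin(6*pi*u) du = (-5/(6*pi)) - (-1/(2*pi)) = -1/(3*pi).
Hence b_6 = -1/(3*pi).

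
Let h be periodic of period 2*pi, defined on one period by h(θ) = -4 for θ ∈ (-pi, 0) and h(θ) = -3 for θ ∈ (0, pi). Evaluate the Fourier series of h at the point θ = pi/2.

-3

h is continuous at θ = pi/2 with value -3, so the series converges to -3 there.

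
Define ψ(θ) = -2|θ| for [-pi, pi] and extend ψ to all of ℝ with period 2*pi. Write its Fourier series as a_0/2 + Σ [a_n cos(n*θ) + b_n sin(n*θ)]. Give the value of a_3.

a_3 = 1/pi ∫_{-pi}^{pi} ψ(θ) cos(3*θ) dθ.
ψ is even and cos(3*θ) is even, so the integrand is even and a_3 = 2/pi ∫_0^{pi} ψ(θ) cos(3*θ) dθ.
Integrating by parts (boundary term plus one more integral), an antiderivative of (-2*θ) cos(3*θ) is -2*θ*sin(3*θ)/3 - 2*cos(3*θ)/9; evaluating from 0 to pi: ∫_{0}^{pi} (-2*θ) cos(3*θ) dθ = (2/9) - (-2/9) = 4/9.
Hence a_3 = (2/pi)·(4/9) = 8/(9*pi).

8/(9*pi)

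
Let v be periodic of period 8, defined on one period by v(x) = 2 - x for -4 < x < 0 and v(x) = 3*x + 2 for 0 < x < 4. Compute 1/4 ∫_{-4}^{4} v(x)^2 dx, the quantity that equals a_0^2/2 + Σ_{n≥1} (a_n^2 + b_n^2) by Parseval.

1/4 ∫_{-4}^{4} v(x)^2 dx = 1/4 · (1120/3) = 280/3.

280/3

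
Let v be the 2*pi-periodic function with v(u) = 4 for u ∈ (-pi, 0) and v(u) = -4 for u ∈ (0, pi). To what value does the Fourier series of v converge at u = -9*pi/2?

u = -9*pi/2 differs from u = -pi/2 by -2 full period(s), and the series is 2*pi-periodic.
v is continuous at u = -pi/2 with value 4, so the series converges to 4 there.

4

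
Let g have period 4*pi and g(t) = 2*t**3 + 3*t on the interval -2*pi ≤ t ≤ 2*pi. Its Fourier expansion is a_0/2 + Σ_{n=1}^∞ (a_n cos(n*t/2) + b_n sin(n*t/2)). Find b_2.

b_2 = (1/(2*pi)) ∫_{-2*pi}^{2*pi} g(t) sin(t) dt.
g is odd and sin(t) is odd, so the integrand is even and b_2 = 1/pi ∫_0^{2*pi} g(t) sin(t) dt.
Integrating by parts three times (tabular method), an antiderivative of (2*t**3 + 3*t) sin(t) is -2*t**3*cos(t) + 6*t**2*sin(t) + 9*t*cos(t) - 9*sin(t); evaluating from 0 to 2*pi: ∫_{0}^{2*pi} (2*t**3 + 3*t) sin(t) dt = (-16*pi**3 + 18*pi) - (0) = -16*pi**3 + 18*pi.
Hence b_2 = (1/pi)·(-16*pi**3 + 18*pi) = 18 - 16*pi**2.

18 - 16*pi**2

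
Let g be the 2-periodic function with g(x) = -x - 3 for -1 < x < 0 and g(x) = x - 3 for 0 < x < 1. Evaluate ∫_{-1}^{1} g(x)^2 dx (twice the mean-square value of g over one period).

∫_{-1}^{1} g(x)^2 dx = 38/3.

38/3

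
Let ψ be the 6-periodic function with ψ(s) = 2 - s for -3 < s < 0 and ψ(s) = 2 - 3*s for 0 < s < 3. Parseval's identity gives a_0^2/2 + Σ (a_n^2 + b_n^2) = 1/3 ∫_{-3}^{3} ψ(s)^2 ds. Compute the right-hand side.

26

1/3 ∫_{-3}^{3} ψ(s)^2 ds = 1/3 · (78) = 26.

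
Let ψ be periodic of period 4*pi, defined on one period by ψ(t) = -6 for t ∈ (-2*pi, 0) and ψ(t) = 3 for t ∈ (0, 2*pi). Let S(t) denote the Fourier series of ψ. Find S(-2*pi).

-3/2

At t = -2*pi the one-sided limits are ψ(-2*pi^-) = 3 and ψ(-2*pi^+) = -6.
By Dirichlet's theorem the series converges to their average, [(3) + (-6)]/2 = -3/2.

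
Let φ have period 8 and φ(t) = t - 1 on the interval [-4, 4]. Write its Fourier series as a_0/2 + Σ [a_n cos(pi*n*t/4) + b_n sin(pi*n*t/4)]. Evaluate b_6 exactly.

-4/(3*pi)

b_6 = 1/4 ∫_{-4}^{4} φ(t) sin(3*pi*t/2) dt.
Integrating by parts (boundary term plus one more integral), an antiderivative of (t - 1) sin(3*pi*t/2) is -2*t*cos(3*pi*t/2)/(3*pi) + 4*sin(3*pi*t/2)/(9*pi**2) + 2*cos(3*pi*t/2)/(3*pi); evaluating from -4 to 4: ∫_{-4}^{4} (t - 1) sin(3*pi*t/2) dt = (-2/pi) - (10/(3*pi)) = -16/(3*pi).
Hence b_6 = (1/4)·(-16/(3*pi)) = -4/(3*pi).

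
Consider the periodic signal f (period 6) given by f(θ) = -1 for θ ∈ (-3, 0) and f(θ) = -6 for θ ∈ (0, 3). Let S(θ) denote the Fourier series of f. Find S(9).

-7/2

θ = 9 differs from θ = 3 by 1 full period(s), and the series is 6-periodic.
At θ = 3 the one-sided limits are f(3^-) = -6 and f(3^+) = -1.
By Dirichlet's theorem the series converges to their average, [(-6) + (-1)]/2 = -7/2.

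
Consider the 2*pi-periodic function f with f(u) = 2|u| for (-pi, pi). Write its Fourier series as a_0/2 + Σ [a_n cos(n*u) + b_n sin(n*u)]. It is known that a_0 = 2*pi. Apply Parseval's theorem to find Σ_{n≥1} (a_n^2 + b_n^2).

2*pi**2/3

Parseval: a_0^2/2 + Σ_{n≥1} (a_n^2+b_n^2) = 1/pi ∫_{-pi}^{pi} f(u)^2 du = 8*pi**2/3.
Subtract a_0^2/2 = 2*pi**2: Σ (a_n^2+b_n^2) = 2*pi**2/3.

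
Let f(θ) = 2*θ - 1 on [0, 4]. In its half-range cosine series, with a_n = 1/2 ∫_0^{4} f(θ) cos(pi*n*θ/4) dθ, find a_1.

a_1 = 1/2 ∫_0^{4} (2*θ - 1) cos(pi*θ/4) dθ.
Integrating by parts (boundary term plus one more integral), an antiderivative of (2*θ - 1) cos(pi*θ/4) is 8*θ*sin(pi*θ/4)/pi - 4*sin(pi*θ/4)/pi + 32*cos(pi*θ/4)/pi**2; evaluating from 0 to 4: ∫_{0}^{4} (2*θ - 1) cos(pi*θ/4) dθ = (-32/pi**2) - (32/pi**2) = -64/pi**2.
Hence a_1 = (1/2)·(-64/pi**2) = -32/pi**2.

-32/pi**2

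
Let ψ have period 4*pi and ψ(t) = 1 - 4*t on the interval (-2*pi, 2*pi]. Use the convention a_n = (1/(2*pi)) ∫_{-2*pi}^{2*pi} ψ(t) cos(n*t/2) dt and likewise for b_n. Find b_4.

4

b_4 = (1/(2*pi)) ∫_{-2*pi}^{2*pi} ψ(t) sin(2*t) dt.
Integrating by parts (boundary term plus one more integral), an antiderivative of (1 - 4*t) sin(2*t) is 2*t*cos(2*t) - sin(2*t) - cos(2*t)/2; evaluating from -2*pi to 2*pi: ∫_{-2*pi}^{2*pi} (1 - 4*t) sin(2*t) dt = (-1/2 + 4*pi) - (-4*pi - 1/2) = 8*pi.
Hence b_4 = (1/(2*pi))·(8*pi) = 4.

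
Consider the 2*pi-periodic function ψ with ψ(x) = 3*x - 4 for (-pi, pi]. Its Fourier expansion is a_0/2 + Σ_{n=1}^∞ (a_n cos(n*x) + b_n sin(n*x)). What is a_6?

a_6 = 1/pi ∫_{-pi}^{pi} ψ(x) cos(6*x) dx.
Integrating by parts (boundary term plus one more integral), an antiderivative of (3*x - 4) cos(6*x) is x*sin(6*x)/2 - 2*sin(6*x)/3 + cos(6*x)/12; evaluating from -pi to pi: ∫_{-pi}^{pi} (3*x - 4) cos(6*x) dx = (1/12) - (1/12) = 0.
Hence a_6 = (1/pi)·(0) = 0.

0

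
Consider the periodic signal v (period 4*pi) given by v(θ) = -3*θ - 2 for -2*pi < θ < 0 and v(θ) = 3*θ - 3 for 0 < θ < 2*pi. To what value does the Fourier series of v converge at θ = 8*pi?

θ = 8*pi differs from θ = 0 by 2 full period(s), and the series is 4*pi-periodic.
At θ = 0 the one-sided limits are v(0^-) = -2 and v(0^+) = -3.
By Dirichlet's theorem the series converges to their average, [(-2) + (-3)]/2 = -5/2.

-5/2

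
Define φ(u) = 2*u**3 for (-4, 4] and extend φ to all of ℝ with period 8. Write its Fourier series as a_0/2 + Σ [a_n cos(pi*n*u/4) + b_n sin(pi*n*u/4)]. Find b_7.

b_7 = 1/4 ∫_{-4}^{4} φ(u) sin(7*pi*u/4) du.
φ is odd and sin(7*pi*u/4) is odd, so the integrand is even and b_7 = 1/2 ∫_0^{4} φ(u) sin(7*pi*u/4) du.
Integrating by parts three times (tabular method), an antiderivative of (2*u**3) sin(7*pi*u/4) is -8*u**3*cos(7*pi*u/4)/(7*pi) + 96*u**2*sin(7*pi*u/4)/(49*pi**2) + 768*u*cos(7*pi*u/4)/(343*pi**3) - 3072*sin(7*pi*u/4)/(2401*pi**4); evaluating from 0 to 4: ∫_{0}^{4} (2*u**3) sin(7*pi*u/4) du = (512*(-6 + 49*pi**2)/(343*pi**3)) - (0) = 512*(-6 + 49*pi**2)/(343*pi**3).
Hence b_7 = (1/2)·(512*(-6 + 49*pi**2)/(343*pi**3)) = 256*(-6 + 49*pi**2)/(343*pi**3).

256*(-6 + 49*pi**2)/(343*pi**3)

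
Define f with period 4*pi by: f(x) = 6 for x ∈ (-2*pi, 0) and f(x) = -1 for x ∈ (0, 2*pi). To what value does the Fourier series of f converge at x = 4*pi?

x = 4*pi differs from x = 0 by 1 full period(s), and the series is 4*pi-periodic.
At x = 0 the one-sided limits are f(0^-) = 6 and f(0^+) = -1.
By Dirichlet's theorem the series converges to their average, [(6) + (-1)]/2 = 5/2.

5/2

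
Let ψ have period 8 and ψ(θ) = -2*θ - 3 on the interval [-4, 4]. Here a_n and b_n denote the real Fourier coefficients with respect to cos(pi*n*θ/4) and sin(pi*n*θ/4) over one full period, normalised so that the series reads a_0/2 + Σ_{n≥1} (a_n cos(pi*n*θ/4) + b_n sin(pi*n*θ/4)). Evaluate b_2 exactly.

b_2 = 1/4 ∫_{-4}^{4} ψ(θ) sin(pi*θ/2) dθ.
Integrating by parts (boundary term plus one more integral), an antiderivative of (-2*θ - 3) sin(pi*θ/2) is 4*θ*cos(pi*θ/2)/pi - 8*sin(pi*θ/2)/pi**2 + 6*cos(pi*θ/2)/pi; evaluating from -4 to 4: ∫_{-4}^{4} (-2*θ - 3) sin(pi*θ/2) dθ = (22/pi) - (-10/pi) = 32/pi.
Hence b_2 = (1/4)·(32/pi) = 8/pi.

8/pi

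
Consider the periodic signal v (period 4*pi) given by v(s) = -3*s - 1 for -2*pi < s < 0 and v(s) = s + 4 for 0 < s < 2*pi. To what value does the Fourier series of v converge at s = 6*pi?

3/2 + 4*pi

s = 6*pi differs from s = -2*pi by 2 full period(s), and the series is 4*pi-periodic.
At s = -2*pi the one-sided limits are v(-2*pi^-) = 4 + 2*pi and v(-2*pi^+) = -1 + 6*pi.
By Dirichlet's theorem the series converges to their average, [(4 + 2*pi) + (-1 + 6*pi)]/2 = 3/2 + 4*pi.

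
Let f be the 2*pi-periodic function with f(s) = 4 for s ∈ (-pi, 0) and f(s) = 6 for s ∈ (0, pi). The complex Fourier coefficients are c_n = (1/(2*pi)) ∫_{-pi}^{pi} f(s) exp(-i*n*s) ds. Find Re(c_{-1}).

Since f is real-valued, Re(c_{-1}) = (1/(2*pi)) ∫_{-pi}^{pi} f(s) cos(-s) ds = a_{1}/2.
Split the integral at the breakpoints.
Directly, an antiderivative of (4) cos(-s) is 4*sin(s); evaluating from -pi to 0: ∫_{-pi}^{0} (4) cos(-s) ds = (0) - (0) = 0.
Directly, an antiderivative of (6) cos(-s) is 6*sin(s); evaluating from 0 to pi: ∫_{0}^{pi} (6) cos(-s) ds = (0) - (0) = 0.
So ∫_{-pi}^{pi} f(s) cos(-s) ds = 0.
Hence Re(c_{-1}) = (1/(2*pi))·(0) = 0.

0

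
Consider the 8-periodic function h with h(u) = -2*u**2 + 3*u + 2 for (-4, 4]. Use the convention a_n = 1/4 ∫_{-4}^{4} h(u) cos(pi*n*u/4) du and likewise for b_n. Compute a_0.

-52/3

a_0 = 1/4 ∫_{-4}^{4} h(u) du = 1/4 · (-208/3) = -52/3.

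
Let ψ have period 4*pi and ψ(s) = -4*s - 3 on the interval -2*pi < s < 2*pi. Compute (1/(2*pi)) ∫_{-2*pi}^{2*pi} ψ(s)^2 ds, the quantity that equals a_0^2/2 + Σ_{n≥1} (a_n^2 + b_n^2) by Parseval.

(1/(2*pi)) ∫_{-2*pi}^{2*pi} ψ(s)^2 ds = (1/(2*pi)) · (36*pi + 256*pi**3/3) = 18 + 128*pi**2/3.

18 + 128*pi**2/3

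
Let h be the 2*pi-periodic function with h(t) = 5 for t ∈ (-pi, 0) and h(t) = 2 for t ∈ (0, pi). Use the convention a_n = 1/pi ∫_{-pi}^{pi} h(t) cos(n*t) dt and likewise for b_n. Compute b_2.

0

b_2 = 1/pi ∫_{-pi}^{pi} h(t) sin(2*t) dt.
Split the integral at the breakpoints.
Directly, an antiderivative of (5) sin(2*t) is -5*cos(2*t)/2; evaluating from -pi to 0: ∫_{-pi}^{0} (5) sin(2*t) dt = (-5/2) - (-5/2) = 0.
Directly, an antiderivative of (2) sin(2*t) is -cos(2*t); evaluating from 0 to pi: ∫_{0}^{pi} (2) sin(2*t) dt = (-1) - (-1) = 0.
Summing the pieces and multiplying by (1/pi) gives b_2 = 0.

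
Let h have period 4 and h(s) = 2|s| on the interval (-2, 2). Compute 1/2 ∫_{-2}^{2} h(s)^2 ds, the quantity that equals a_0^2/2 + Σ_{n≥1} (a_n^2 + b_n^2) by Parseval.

1/2 ∫_{-2}^{2} h(s)^2 ds = 1/2 · (64/3) = 32/3.

32/3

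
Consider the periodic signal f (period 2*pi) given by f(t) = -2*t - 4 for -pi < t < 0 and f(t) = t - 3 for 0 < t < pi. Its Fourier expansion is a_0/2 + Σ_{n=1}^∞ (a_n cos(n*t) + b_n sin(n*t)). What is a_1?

a_1 = 1/pi ∫_{-pi}^{pi} f(t) cos(t) dt.
Split the integral at the breakpoints.
Integrating by parts (boundary term plus one more integral), an antiderivative of (-2*t - 4) cos(t) is -2*t*sin(t) - 4*sin(t) - 2*cos(t); evaluating from -pi to 0: ∫_{-pi}^{0} (-2*t - 4) cos(t) dt = (-2) - (2) = -4.
Integrating by parts (boundary term plus one more integral), an antiderivative of (t - 3) cos(t) is t*sin(t) - 3*sin(t) + cos(t); evaluating from 0 to pi: ∫_{0}^{pi} (t - 3) cos(t) dt = (-1) - (1) = -2.
Summing the pieces and multiplying by (1/pi) gives a_1 = -6/pi.

-6/pi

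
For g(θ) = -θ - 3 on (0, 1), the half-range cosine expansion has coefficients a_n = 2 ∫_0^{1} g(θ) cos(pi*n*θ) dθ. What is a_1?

4/pi**2

a_1 = 2 ∫_0^{1} (-θ - 3) cos(pi*θ) dθ.
Integrating by parts (boundary term plus one more integral), an antiderivative of (-θ - 3) cos(pi*θ) is -θ*sin(pi*θ)/pi - 3*sin(pi*θ)/pi - cos(pi*θ)/pi**2; evaluating from 0 to 1: ∫_{0}^{1} (-θ - 3) cos(pi*θ) dθ = (pi**(-2)) - (-1/pi**2) = 2/pi**2.
Hence a_1 = 2·(2/pi**2) = 4/pi**2.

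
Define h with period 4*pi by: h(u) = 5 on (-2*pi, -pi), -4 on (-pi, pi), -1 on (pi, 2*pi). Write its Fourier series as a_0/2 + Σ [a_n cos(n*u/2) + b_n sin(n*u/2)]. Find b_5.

-6/(5*pi)

b_5 = (1/(2*pi)) ∫_{-2*pi}^{2*pi} h(u) sin(5*u/2) du.
Split the integral at the breakpoints.
Directly, an antiderivative of (5) sin(5*u/2) is -2*cos(5*u/2); evaluating from -2*pi to -pi: ∫_{-2*pi}^{-pi} (5) sin(5*u/2) du = (0) - (2) = -2.
Directly, an antiderivative of (-4) sin(5*u/2) is 8*cos(5*u/2)/5; evaluating from -pi to pi: ∫_{-pi}^{pi} (-4) sin(5*u/2) du = (0) - (0) = 0.
Directly, an antiderivative of (-1) sin(5*u/2) is 2*cos(5*u/2)/5; evaluating from pi to 2*pi: ∫_{pi}^{2*pi} (-1) sin(5*u/2) du = (-2/5) - (0) = -2/5.
Summing the pieces and multiplying by (1/(2*pi)) gives b_5 = -6/(5*pi).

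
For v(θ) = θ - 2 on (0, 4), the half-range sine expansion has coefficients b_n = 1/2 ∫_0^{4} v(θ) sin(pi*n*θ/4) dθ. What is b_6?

b_6 = 1/2 ∫_0^{4} (θ - 2) sin(3*pi*θ/2) dθ.
Integrating by parts (boundary term plus one more integral), an antiderivative of (θ - 2) sin(3*pi*θ/2) is -2*θ*cos(3*pi*θ/2)/(3*pi) + 4*sin(3*pi*θ/2)/(9*pi**2) + 4*cos(3*pi*θ/2)/(3*pi); evaluating from 0 to 4: ∫_{0}^{4} (θ - 2) sin(3*pi*θ/2) dθ = (-4/(3*pi)) - (4/(3*pi)) = -8/(3*pi).
Hence b_6 = (1/2)·(-8/(3*pi)) = -4/(3*pi).

-4/(3*pi)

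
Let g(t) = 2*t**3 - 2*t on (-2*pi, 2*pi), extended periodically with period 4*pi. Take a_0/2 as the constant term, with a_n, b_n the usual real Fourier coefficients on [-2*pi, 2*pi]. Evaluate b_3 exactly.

b_3 = (1/(2*pi)) ∫_{-2*pi}^{2*pi} g(t) sin(3*t/2) dt.
g is odd and sin(3*t/2) is odd, so the integrand is even and b_3 = 1/pi ∫_0^{2*pi} g(t) sin(3*t/2) dt.
Integrating by parts three times (tabular method), an antiderivative of (2*t**3 - 2*t) sin(3*t/2) is -4*t**3*cos(3*t/2)/3 + 8*t**2*sin(3*t/2)/3 + 44*t*cos(3*t/2)/9 - 88*sin(3*t/2)/27; evaluating from 0 to 2*pi: ∫_{0}^{2*pi} (2*t**3 - 2*t) sin(3*t/2) dt = (8*pi*(-11 + 12*pi**2)/9) - (0) = 8*pi*(-11 + 12*pi**2)/9.
Hence b_3 = (1/pi)·(8*pi*(-11 + 12*pi**2)/9) = -88/9 + 32*pi**2/3.

-88/9 + 32*pi**2/3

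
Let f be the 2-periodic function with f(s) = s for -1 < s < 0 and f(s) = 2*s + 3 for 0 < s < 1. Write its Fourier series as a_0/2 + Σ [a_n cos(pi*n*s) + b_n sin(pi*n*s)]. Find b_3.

b_3 = ∫_{-1}^{1} f(s) sin(3*pi*s) ds.
Split the integral at the breakpoints.
Integrating by parts (boundary term plus one more integral), an antiderivative of (s) sin(3*pi*s) is -s*cos(3*pi*s)/(3*pi) + sin(3*pi*s)/(9*pi**2); evaluating from -1 to 0: ∫_{-1}^{0} (s) sin(3*pi*s) ds = (0) - (-1/(3*pi)) = 1/(3*pi).
Integrating by parts (boundary term plus one more integral), an antiderivative of (2*s + 3) sin(3*pi*s) is -2*s*cos(3*pi*s)/(3*pi) + 2*sin(3*pi*s)/(9*pi**2) - cos(3*pi*s)/pi; evaluating from 0 to 1: ∫_{0}^{1} (2*s + 3) sin(3*pi*s) ds = (5/(3*pi)) - (-1/pi) = 8/(3*pi).
Summing the pieces gives b_3 = 3/pi.

3/pi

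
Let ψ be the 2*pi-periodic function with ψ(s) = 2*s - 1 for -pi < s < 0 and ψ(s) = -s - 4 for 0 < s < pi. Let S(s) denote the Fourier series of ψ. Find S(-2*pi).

-5/2

s = -2*pi differs from s = 0 by -1 full period(s), and the series is 2*pi-periodic.
At s = 0 the one-sided limits are ψ(0^-) = -1 and ψ(0^+) = -4.
By Dirichlet's theorem the series converges to their average, [(-1) + (-4)]/2 = -5/2.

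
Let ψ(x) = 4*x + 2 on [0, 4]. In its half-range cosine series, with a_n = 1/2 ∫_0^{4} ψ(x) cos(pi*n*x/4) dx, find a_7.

-64/(49*pi**2)

a_7 = 1/2 ∫_0^{4} (4*x + 2) cos(7*pi*x/4) dx.
Integrating by parts (boundary term plus one more integral), an antiderivative of (4*x + 2) cos(7*pi*x/4) is 16*x*sin(7*pi*x/4)/(7*pi) + 8*sin(7*pi*x/4)/(7*pi) + 64*cos(7*pi*x/4)/(49*pi**2); evaluating from 0 to 4: ∫_{0}^{4} (4*x + 2) cos(7*pi*x/4) dx = (-64/(49*pi**2)) - (64/(49*pi**2)) = -128/(49*pi**2).
Hence a_7 = (1/2)·(-128/(49*pi**2)) = -64/(49*pi**2).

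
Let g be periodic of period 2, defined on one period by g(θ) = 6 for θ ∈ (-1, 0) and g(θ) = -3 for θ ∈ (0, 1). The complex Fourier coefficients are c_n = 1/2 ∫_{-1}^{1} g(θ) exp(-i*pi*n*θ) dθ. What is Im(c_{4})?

0

Since g is real-valued, Im(c_{4}) = -1/2 ∫_{-1}^{1} g(θ) sin(4*pi*θ) dθ = -b_{4}/2.
Split the integral at the breakpoints.
Directly, an antiderivative of (6) sin(4*pi*θ) is -3*cos(4*pi*θ)/(2*pi); evaluating from -1 to 0: ∫_{-1}^{0} (6) sin(4*pi*θ) dθ = (-3/(2*pi)) - (-3/(2*pi)) = 0.
Directly, an antiderivative of (-3) sin(4*pi*θ) is 3*cos(4*pi*θ)/(4*pi); evaluating from 0 to 1: ∫_{0}^{1} (-3) sin(4*pi*θ) dθ = (3/(4*pi)) - (3/(4*pi)) = 0.
So ∫_{-1}^{1} g(θ) sin(4*pi*θ) dθ = 0.
Hence Im(c_{4}) = (-1/2)·(0) = 0.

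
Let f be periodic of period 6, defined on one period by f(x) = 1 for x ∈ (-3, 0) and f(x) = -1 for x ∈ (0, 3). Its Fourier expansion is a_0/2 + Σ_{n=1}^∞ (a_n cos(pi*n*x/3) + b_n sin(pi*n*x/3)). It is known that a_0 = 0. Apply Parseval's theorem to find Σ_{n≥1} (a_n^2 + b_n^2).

2

Parseval: a_0^2/2 + Σ_{n≥1} (a_n^2+b_n^2) = 1/3 ∫_{-3}^{3} f(x)^2 dx = 2.
Subtract a_0^2/2 = 0: Σ (a_n^2+b_n^2) = 2.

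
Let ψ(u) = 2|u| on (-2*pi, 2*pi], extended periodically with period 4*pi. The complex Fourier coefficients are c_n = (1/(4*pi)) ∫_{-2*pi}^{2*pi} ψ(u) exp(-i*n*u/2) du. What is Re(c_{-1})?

Since ψ is real-valued, Re(c_{-1}) = (1/(4*pi)) ∫_{-2*pi}^{2*pi} ψ(u) cos(-u/2) du = a_{1}/2.
ψ is even and cos(-u/2) is even, so the integrand is even: ∫_{-2*pi}^{2*pi} ψ(u) cos(-u/2) du = 2∫_0^{2*pi} ψ(u) cos(-u/2) du.
Integrating by parts (boundary term plus one more integral), an antiderivative of (2*u) cos(-u/2) is 4*u*sin(u/2) + 8*cos(u/2); evaluating from 0 to 2*pi: ∫_{0}^{2*pi} (2*u) cos(-u/2) du = (-8) - (8) = -16.
So ∫_{-2*pi}^{2*pi} ψ(u) cos(-u/2) du = -32.
Hence Re(c_{-1}) = (1/(4*pi))·(-32) = -8/pi.

-8/pi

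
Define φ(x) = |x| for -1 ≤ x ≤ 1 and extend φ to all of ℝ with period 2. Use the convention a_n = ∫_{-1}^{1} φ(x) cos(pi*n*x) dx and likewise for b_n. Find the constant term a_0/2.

a_0 = ∫_{-1}^{1} φ(x) dx = 1.
So the constant term a_0/2 = 1/2.

1/2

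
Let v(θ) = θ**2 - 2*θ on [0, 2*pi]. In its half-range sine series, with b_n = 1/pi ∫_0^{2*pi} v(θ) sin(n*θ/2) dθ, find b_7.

b_7 = 1/pi ∫_0^{2*pi} (θ**2 - 2*θ) sin(7*θ/2) dθ.
Integrating by parts twice (tabular method), an antiderivative of (θ**2 - 2*θ) sin(7*θ/2) is -2*θ**2*cos(7*θ/2)/7 + 8*θ*sin(7*θ/2)/49 + 4*θ*cos(7*θ/2)/7 - 8*sin(7*θ/2)/49 + 16*cos(7*θ/2)/343; evaluating from 0 to 2*pi: ∫_{0}^{2*pi} (θ**2 - 2*θ) sin(7*θ/2) dθ = (-8*pi/7 - 16/343 + 8*pi**2/7) - (16/343) = -8*pi/7 - 32/343 + 8*pi**2/7.
Hence b_7 = (1/pi)·(-8*pi/7 - 32/343 + 8*pi**2/7) = 8*(-49*pi - 4 + 49*pi**2)/(343*pi).

8*(-49*pi - 4 + 49*pi**2)/(343*pi)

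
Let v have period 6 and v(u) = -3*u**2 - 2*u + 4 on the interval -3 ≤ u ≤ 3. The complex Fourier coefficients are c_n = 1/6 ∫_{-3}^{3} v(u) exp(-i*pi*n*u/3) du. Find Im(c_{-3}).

Since v is real-valued, Im(c_{-3}) = -1/6 ∫_{-3}^{3} v(u) sin(-pi*u) du = b_{3}/2.
Integrating by parts twice (tabular method), an antiderivative of (-3*u**2 - 2*u + 4) sin(-pi*u) is -3*u**2*cos(pi*u)/pi + 6*u*sin(pi*u)/pi**2 - 2*u*cos(pi*u)/pi + 2*sin(pi*u)/pi**2 + 6*cos(pi*u)/pi**3 + 4*cos(pi*u)/pi; evaluating from -3 to 3: ∫_{-3}^{3} (-3*u**2 - 2*u + 4) sin(-pi*u) du = (-6/pi**3 + 29/pi) - (-6/pi**3 + 17/pi) = 12/pi.
Hence Im(c_{-3}) = (-1/6)·(12/pi) = -2/pi.

-2/pi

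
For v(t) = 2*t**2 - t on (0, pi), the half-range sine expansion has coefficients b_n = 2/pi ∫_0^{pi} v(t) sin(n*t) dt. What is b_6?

b_6 = 2/pi ∫_0^{pi} (2*t**2 - t) sin(6*t) dt.
Integrating by parts twice (tabular method), an antiderivative of (2*t**2 - t) sin(6*t) is -t**2*cos(6*t)/3 + t*sin(6*t)/9 + t*cos(6*t)/6 - sin(6*t)/36 + cos(6*t)/54; evaluating from 0 to pi: ∫_{0}^{pi} (2*t**2 - t) sin(6*t) dt = (-pi**2/3 + 1/54 + pi/6) - (1/54) = pi*(1 - 2*pi)/6.
Hence b_6 = (2/pi)·(pi*(1 - 2*pi)/6) = 1/3 - 2*pi/3.

1/3 - 2*pi/3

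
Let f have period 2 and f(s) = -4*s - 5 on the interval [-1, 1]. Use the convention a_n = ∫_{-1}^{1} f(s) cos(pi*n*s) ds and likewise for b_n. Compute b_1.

b_1 = ∫_{-1}^{1} f(s) sin(pi*s) ds.
Integrating by parts (boundary term plus one more integral), an antiderivative of (-4*s - 5) sin(pi*s) is 4*s*cos(pi*s)/pi - 4*sin(pi*s)/pi**2 + 5*cos(pi*s)/pi; evaluating from -1 to 1: ∫_{-1}^{1} (-4*s - 5) sin(pi*s) ds = (-9/pi) - (-1/pi) = -8/pi.
Hence b_1 = -8/pi.

-8/pi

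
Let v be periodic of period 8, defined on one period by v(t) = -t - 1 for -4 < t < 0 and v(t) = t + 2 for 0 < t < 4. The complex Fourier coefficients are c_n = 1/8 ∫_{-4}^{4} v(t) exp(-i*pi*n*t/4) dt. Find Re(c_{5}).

-8/(25*pi**2)

Since v is real-valued, Re(c_{5}) = 1/8 ∫_{-4}^{4} v(t) cos(5*pi*t/4) dt = a_{5}/2.
Split the integral at the breakpoints.
Integrating by parts (boundary term plus one more integral), an antiderivative of (-t - 1) cos(5*pi*t/4) is -4*t*sin(5*pi*t/4)/(5*pi) - 4*sin(5*pi*t/4)/(5*pi) - 16*cos(5*pi*t/4)/(25*pi**2); evaluating from -4 to 0: ∫_{-4}^{0} (-t - 1) cos(5*pi*t/4) dt = (-16/(25*pi**2)) - (16/(25*pi**2)) = -32/(25*pi**2).
Integrating by parts (boundary term plus one more integral), an antiderivative of (t + 2) cos(5*pi*t/4) is 4*t*sin(5*pi*t/4)/(5*pi) + 8*sin(5*pi*t/4)/(5*pi) + 16*cos(5*pi*t/4)/(25*pi**2); evaluating from 0 to 4: ∫_{0}^{4} (t + 2) cos(5*pi*t/4) dt = (-16/(25*pi**2)) - (16/(25*pi**2)) = -32/(25*pi**2).
So ∫_{-4}^{4} v(t) cos(5*pi*t/4) dt = -64/(25*pi**2).
Hence Re(c_{5}) = (1/8)·(-64/(25*pi**2)) = -8/(25*pi**2).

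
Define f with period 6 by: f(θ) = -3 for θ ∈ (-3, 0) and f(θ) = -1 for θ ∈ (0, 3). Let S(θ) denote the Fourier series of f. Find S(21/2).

-3

θ = 21/2 differs from θ = -3/2 by 2 full period(s), and the series is 6-periodic.
f is continuous at θ = -3/2 with value -3, so the series converges to -3 there.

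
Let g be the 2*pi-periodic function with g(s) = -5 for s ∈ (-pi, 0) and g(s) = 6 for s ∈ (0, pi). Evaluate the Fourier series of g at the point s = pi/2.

g is continuous at s = pi/2 with value 6, so the series converges to 6 there.

6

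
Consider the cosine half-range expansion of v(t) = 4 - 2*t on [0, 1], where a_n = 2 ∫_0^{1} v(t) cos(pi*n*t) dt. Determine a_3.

8/(9*pi**2)

a_3 = 2 ∫_0^{1} (4 - 2*t) cos(3*pi*t) dt.
Integrating by parts (boundary term plus one more integral), an antiderivative of (4 - 2*t) cos(3*pi*t) is -2*t*sin(3*pi*t)/(3*pi) + 4*sin(3*pi*t)/(3*pi) - 2*cos(3*pi*t)/(9*pi**2); evaluating from 0 to 1: ∫_{0}^{1} (4 - 2*t) cos(3*pi*t) dt = (2/(9*pi**2)) - (-2/(9*pi**2)) = 4/(9*pi**2).
Hence a_3 = 2·(4/(9*pi**2)) = 8/(9*pi**2).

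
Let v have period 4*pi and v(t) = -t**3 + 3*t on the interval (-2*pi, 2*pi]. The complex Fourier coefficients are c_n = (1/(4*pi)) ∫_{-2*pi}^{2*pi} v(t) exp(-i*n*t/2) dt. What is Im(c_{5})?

Since v is real-valued, Im(c_{5}) = -(1/(4*pi)) ∫_{-2*pi}^{2*pi} v(t) sin(5*t/2) dt = -b_{5}/2.
v is odd and sin(5*t/2) is odd, so the integrand is even: ∫_{-2*pi}^{2*pi} v(t) sin(5*t/2) dt = 2∫_0^{2*pi} v(t) sin(5*t/2) dt.
Integrating by parts three times (tabular method), an antiderivative of (-t**3 + 3*t) sin(5*t/2) is 2*t**3*cos(5*t/2)/5 - 12*t**2*sin(5*t/2)/25 - 198*t*cos(5*t/2)/125 + 396*sin(5*t/2)/625; evaluating from 0 to 2*pi: ∫_{0}^{2*pi} (-t**3 + 3*t) sin(5*t/2) dt = (4*pi*(99 - 100*pi**2)/125) - (0) = 4*pi*(99 - 100*pi**2)/125.
So ∫_{-2*pi}^{2*pi} v(t) sin(5*t/2) dt = 8*pi*(99 - 100*pi**2)/125.
Hence Im(c_{5}) = (-1/(4*pi))·(8*pi*(99 - 100*pi**2)/125) = -198/125 + 8*pi**2/5.

-198/125 + 8*pi**2/5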